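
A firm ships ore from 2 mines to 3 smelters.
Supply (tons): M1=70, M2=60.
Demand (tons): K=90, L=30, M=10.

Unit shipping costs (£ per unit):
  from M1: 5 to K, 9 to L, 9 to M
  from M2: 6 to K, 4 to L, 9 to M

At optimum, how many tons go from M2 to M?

10

Solving gives:
  M1–K: 70 × £5 = £350
  M2–K: 20 × £6 = £120
  M2–L: 30 × £4 = £120
  M2–M: 10 × £9 = £90
Total cost = £680.
So M2→M carries 10 tons.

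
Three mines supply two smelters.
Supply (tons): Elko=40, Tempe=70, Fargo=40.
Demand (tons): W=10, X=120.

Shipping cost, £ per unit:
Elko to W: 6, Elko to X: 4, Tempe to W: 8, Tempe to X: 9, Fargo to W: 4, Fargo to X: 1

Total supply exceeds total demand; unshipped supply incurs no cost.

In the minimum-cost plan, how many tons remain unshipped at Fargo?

0

An optimal plan:
  Elko to X: 40 × £4 = £160
  Tempe to W: 10 × £8 = £80
  Tempe to X: 40 × £9 = £360
  Fargo to X: 40 × £1 = £40
Total cost = £640.
Fargo ships 40 of its 40, leaving 0.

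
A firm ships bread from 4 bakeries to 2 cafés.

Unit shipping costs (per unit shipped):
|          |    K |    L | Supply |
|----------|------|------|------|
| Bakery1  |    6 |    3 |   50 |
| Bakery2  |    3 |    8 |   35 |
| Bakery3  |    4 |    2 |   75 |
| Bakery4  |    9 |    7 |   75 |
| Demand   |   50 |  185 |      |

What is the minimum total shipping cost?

960

An optimal shipping plan:
  Bakery1 to L: 50 × 3 = 150
  Bakery2 to K: 35 × 3 = 105
  Bakery3 to K: 15 × 4 = 60
  Bakery3 to L: 60 × 2 = 120
  Bakery4 to L: 75 × 7 = 525
Total = 150 + 105 + 60 + 120 + 525 = 960.
(Supply check: Bakery1 ships 50; Bakery2 ships 35; Bakery3 ships 75; Bakery4 ships 75.)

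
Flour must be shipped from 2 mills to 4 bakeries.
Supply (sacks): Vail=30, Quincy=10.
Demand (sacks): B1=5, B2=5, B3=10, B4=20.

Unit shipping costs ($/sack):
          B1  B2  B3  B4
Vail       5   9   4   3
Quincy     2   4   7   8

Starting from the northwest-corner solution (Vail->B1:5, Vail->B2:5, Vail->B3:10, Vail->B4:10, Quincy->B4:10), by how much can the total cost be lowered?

90

Current plan cost = 5·5 + 5·9 + 10·4 + 10·3 + 10·8 = $220.
Optimal plan:
  Vail→B3: 10 × $4 = $40
  Vail→B4: 20 × $3 = $60
  Quincy→B1: 5 × $2 = $10
  Quincy→B2: 5 × $4 = $20
Optimal cost = $130.
Saving = 220 − 130 = $90.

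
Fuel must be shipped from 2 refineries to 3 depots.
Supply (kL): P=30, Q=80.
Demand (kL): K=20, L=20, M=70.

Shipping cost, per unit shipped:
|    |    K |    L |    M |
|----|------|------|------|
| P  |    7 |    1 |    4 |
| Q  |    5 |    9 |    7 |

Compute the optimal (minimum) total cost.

580

One minimum-cost allocation:
  P to L: 20 × 1 = 20
  P to M: 10 × 4 = 40
  Q to K: 20 × 5 = 100
  Q to M: 60 × 7 = 420
Total = 20 + 40 + 100 + 420 = 580.
(Supply check: P ships 30; Q ships 80.)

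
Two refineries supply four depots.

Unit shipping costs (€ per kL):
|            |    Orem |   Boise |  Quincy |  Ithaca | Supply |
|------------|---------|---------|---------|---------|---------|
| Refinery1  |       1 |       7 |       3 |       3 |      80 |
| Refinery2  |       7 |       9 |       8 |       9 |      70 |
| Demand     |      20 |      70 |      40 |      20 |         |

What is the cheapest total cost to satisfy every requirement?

A cheapest plan:
  Refinery1→Orem: 20 kL
  Refinery1→Quincy: 40 kL
  Refinery1→Ithaca: 20 kL
  Refinery2→Boise: 70 kL
Total cost = €830.
(Supply check: Refinery1 ships 80; Refinery2 ships 70.)

830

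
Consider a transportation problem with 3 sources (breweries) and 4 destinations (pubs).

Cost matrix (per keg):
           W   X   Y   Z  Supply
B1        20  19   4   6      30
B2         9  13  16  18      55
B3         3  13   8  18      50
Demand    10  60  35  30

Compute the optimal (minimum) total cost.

An optimal shipping plan:
  B1→Z: 30 × 6 = 180
  B2→X: 55 × 13 = 715
  B3→W: 10 × 3 = 30
  B3→X: 5 × 13 = 65
  B3→Y: 35 × 8 = 280
Total = 180 + 715 + 30 + 65 + 280 = 1270.

1270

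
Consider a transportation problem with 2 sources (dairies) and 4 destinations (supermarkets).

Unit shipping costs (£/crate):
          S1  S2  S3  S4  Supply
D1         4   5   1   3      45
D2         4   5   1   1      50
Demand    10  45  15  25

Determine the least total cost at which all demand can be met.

An optimal shipping plan:
  D1–S1: 10 × £4 = £40
  D1–S2: 35 × £5 = £175
  D2–S2: 10 × £5 = £50
  D2–S3: 15 × £1 = £15
  D2–S4: 25 × £1 = £25
Total = 40 + 175 + 50 + 15 + 25 = £305.

305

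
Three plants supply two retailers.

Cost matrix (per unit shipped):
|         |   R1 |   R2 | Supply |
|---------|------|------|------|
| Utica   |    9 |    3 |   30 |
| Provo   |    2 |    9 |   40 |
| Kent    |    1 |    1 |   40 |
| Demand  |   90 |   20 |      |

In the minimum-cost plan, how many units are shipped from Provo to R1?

Solving gives:
  Utica→R1: 10 × 9 = 90
  Utica→R2: 20 × 3 = 60
  Provo→R1: 40 × 2 = 80
  Kent→R1: 40 × 1 = 40
Total cost = 270.
So Provo→R1 carries 40 units.

40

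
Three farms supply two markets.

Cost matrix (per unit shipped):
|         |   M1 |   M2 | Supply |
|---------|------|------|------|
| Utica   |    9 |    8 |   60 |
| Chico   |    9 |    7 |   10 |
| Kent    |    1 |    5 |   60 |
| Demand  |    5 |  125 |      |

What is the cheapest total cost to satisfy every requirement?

830

A cheapest plan:
  Utica→M2: 60 crates
  Chico→M2: 10 crates
  Kent→M1: 5 crates
  Kent→M2: 55 crates
Total cost = 830.
(Supply check: Utica ships 60; Chico ships 10; Kent ships 60.)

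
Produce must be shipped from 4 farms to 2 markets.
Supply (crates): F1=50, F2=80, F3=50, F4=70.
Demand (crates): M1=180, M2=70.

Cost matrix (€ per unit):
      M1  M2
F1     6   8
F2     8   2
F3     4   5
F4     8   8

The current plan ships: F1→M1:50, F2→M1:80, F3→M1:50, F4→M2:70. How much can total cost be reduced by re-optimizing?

420

Current plan cost = 50·6 + 80·8 + 50·4 + 70·8 = €1700.
Optimal plan:
  F1->M1: 50 crates
  F2->M1: 10 crates
  F2->M2: 70 crates
  F3->M1: 50 crates
  F4->M1: 70 crates
Optimal cost = €1280.
Saving = 1700 − 1280 = €420.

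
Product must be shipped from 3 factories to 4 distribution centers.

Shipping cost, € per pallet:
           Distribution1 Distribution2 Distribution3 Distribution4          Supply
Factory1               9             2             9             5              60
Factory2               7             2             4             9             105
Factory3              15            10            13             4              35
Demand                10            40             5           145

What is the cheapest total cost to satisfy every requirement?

An optimal shipping plan:
  Factory1→Distribution4: 60 × €5 = €300
  Factory2→Distribution1: 10 × €7 = €70
  Factory2→Distribution2: 40 × €2 = €80
  Factory2→Distribution3: 5 × €4 = €20
  Factory2→Distribution4: 50 × €9 = €450
  Factory3→Distribution4: 35 × €4 = €140
Total = 300 + 70 + 80 + 20 + 450 + 140 = €1060.

1060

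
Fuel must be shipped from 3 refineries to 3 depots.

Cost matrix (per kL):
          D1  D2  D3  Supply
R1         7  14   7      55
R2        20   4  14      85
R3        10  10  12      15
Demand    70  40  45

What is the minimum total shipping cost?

1325

An optimal shipping plan:
  R1–D1: 55 × 7 = 385
  R2–D2: 40 × 4 = 160
  R2–D3: 45 × 14 = 630
  R3–D1: 15 × 10 = 150
Total = 385 + 160 + 630 + 150 = 1325.
(Supply check: R1 ships 55; R2 ships 85; R3 ships 15.)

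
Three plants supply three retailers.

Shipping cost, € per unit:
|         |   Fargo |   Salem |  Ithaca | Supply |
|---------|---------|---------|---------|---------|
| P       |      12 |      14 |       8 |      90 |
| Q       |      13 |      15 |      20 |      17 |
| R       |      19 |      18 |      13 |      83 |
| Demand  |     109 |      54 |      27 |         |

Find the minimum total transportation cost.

Optimal allocation:
  P–Fargo: 90 × €12 = €1080
  Q–Fargo: 17 × €13 = €221
  R–Fargo: 2 × €19 = €38
  R–Salem: 54 × €18 = €972
  R–Ithaca: 27 × €13 = €351
Total = 1080 + 221 + 38 + 972 + 351 = €2662.
(Supply check: P ships 90; Q ships 17; R ships 83.)

2662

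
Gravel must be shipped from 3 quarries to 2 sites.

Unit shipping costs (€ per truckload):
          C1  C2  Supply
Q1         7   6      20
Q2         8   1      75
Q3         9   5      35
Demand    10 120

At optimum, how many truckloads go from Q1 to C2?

The minimum-cost plan:
  Q1 to C1: 10 × €7 = €70
  Q1 to C2: 10 × €6 = €60
  Q2 to C2: 75 × €1 = €75
  Q3 to C2: 35 × €5 = €175
Total cost = €380.
So Q1→C2 carries 10 truckloads.

10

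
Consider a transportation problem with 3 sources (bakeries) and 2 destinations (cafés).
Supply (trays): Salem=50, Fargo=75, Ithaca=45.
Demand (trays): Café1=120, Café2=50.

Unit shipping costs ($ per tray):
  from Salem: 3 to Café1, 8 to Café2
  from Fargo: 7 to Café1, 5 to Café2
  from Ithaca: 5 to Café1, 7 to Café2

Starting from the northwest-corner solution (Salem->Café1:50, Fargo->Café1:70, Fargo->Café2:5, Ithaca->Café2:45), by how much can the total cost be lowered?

180

Current plan cost = 50·3 + 70·7 + 5·5 + 45·7 = $980.
Optimal plan:
  Salem→Café1: 50 × $3 = $150
  Fargo→Café1: 25 × $7 = $175
  Fargo→Café2: 50 × $5 = $250
  Ithaca→Café1: 45 × $5 = $225
Optimal cost = $800.
Saving = 980 − 800 = $180.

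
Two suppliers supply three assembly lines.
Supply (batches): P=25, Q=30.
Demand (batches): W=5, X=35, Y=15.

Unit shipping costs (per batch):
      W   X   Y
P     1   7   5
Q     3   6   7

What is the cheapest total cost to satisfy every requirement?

295

Optimal allocation:
  P to W: 5 × 1 = 5
  P to X: 5 × 7 = 35
  P to Y: 15 × 5 = 75
  Q to X: 30 × 6 = 180
Total = 5 + 35 + 75 + 180 = 295.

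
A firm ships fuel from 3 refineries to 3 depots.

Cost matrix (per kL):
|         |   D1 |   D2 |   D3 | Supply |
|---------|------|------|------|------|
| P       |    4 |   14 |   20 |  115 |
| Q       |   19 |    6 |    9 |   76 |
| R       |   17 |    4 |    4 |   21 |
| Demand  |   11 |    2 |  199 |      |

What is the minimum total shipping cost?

2880

An optimal shipping plan:
  P→D1: 11 × 4 = 44
  P→D2: 2 × 14 = 28
  P→D3: 102 × 20 = 2040
  Q→D3: 76 × 9 = 684
  R→D3: 21 × 4 = 84
Total = 44 + 28 + 2040 + 684 + 84 = 2880.
(Supply check: P ships 115; Q ships 76; R ships 21.)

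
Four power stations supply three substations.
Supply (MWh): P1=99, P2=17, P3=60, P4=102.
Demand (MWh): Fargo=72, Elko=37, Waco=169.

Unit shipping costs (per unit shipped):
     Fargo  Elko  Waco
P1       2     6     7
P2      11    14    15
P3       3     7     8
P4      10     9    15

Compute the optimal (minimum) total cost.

2376

One minimum-cost allocation:
  P1–Fargo: 12 × 2 = 24
  P1–Waco: 87 × 7 = 609
  P2–Waco: 17 × 15 = 255
  P3–Fargo: 60 × 3 = 180
  P4–Elko: 37 × 9 = 333
  P4–Waco: 65 × 15 = 975
Total = 24 + 609 + 255 + 180 + 333 + 975 = 2376.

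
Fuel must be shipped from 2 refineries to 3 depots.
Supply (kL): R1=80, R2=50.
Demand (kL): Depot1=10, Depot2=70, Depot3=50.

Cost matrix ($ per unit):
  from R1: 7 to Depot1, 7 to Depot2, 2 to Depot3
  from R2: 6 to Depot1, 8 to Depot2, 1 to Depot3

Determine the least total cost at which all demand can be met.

610

Optimal allocation:
  R1→Depot1: 10 × $7 = $70
  R1→Depot2: 70 × $7 = $490
  R2→Depot3: 50 × $1 = $50
Total = 70 + 490 + 50 = $610.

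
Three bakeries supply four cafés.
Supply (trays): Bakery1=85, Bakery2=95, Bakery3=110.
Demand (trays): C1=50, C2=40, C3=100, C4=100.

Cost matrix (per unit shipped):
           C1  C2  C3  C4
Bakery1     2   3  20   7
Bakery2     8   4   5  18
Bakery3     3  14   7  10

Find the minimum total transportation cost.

A cheapest plan:
  Bakery1->C4: 85 × 7 = 595
  Bakery2->C2: 40 × 4 = 160
  Bakery2->C3: 55 × 5 = 275
  Bakery3->C1: 50 × 3 = 150
  Bakery3->C3: 45 × 7 = 315
  Bakery3->C4: 15 × 10 = 150
Total = 595 + 160 + 275 + 150 + 315 + 150 = 1645.

1645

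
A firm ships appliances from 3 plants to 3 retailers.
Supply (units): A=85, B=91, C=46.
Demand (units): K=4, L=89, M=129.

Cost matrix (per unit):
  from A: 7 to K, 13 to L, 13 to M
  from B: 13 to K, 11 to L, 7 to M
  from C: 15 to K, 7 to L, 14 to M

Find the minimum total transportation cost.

A cheapest plan:
  A→K: 4 × 7 = 28
  A→L: 43 × 13 = 559
  A→M: 38 × 13 = 494
  B→M: 91 × 7 = 637
  C→L: 46 × 7 = 322
Total = 28 + 559 + 494 + 637 + 322 = 2040.
(Supply check: A ships 85; B ships 91; C ships 46.)

2040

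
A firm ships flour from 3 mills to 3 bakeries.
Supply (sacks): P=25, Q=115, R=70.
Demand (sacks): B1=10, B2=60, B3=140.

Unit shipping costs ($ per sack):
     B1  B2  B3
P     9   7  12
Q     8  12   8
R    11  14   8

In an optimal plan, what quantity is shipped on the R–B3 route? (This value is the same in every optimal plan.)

The minimum-cost plan:
  P→B2: 25 × $7 = $175
  Q→B1: 10 × $8 = $80
  Q→B2: 35 × $12 = $420
  Q→B3: 70 × $8 = $560
  R→B3: 70 × $8 = $560
Total cost = $1795.
So R→B3 carries 70 sacks.

70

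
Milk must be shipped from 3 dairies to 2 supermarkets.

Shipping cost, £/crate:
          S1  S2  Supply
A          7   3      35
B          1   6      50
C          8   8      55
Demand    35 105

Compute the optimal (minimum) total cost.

670

An optimal shipping plan:
  A→S2: 35 × £3 = £105
  B→S1: 35 × £1 = £35
  B→S2: 15 × £6 = £90
  C→S2: 55 × £8 = £440
Total = 105 + 35 + 90 + 440 = £670.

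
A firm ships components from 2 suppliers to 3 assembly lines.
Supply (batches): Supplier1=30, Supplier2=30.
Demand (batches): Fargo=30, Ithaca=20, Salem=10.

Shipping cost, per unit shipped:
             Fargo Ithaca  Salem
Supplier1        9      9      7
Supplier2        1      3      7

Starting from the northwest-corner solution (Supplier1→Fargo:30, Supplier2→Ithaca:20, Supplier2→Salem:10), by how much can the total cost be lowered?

120

Current plan cost = 30·9 + 20·3 + 10·7 = 400.
Optimal plan:
  Supplier1 to Ithaca: 20 × 9 = 180
  Supplier1 to Salem: 10 × 7 = 70
  Supplier2 to Fargo: 30 × 1 = 30
Optimal cost = 280.
Saving = 400 − 280 = 120.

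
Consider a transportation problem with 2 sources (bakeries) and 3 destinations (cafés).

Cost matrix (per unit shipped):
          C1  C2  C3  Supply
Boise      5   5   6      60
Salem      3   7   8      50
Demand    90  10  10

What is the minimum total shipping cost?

460

Optimal allocation:
  Boise→C1: 40 × 5 = 200
  Boise→C2: 10 × 5 = 50
  Boise→C3: 10 × 6 = 60
  Salem→C1: 50 × 3 = 150
Total = 200 + 50 + 60 + 150 = 460.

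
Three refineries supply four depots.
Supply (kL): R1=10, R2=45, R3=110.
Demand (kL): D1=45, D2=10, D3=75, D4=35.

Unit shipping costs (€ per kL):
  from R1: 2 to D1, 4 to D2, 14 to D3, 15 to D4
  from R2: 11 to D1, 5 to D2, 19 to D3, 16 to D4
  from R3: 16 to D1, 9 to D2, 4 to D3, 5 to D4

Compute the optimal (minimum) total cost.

930

An optimal shipping plan:
  R1->D1: 10 × €2 = €20
  R2->D1: 35 × €11 = €385
  R2->D2: 10 × €5 = €50
  R3->D3: 75 × €4 = €300
  R3->D4: 35 × €5 = €175
Total = 20 + 385 + 50 + 300 + 175 = €930.
(Supply check: R1 ships 10; R2 ships 45; R3 ships 110.)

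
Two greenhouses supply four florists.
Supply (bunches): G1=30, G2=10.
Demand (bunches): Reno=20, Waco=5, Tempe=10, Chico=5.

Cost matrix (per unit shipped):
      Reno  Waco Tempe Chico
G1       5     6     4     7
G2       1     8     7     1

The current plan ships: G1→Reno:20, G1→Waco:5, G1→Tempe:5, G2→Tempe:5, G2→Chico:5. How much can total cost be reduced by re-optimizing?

35

Current plan cost = 20·5 + 5·6 + 5·4 + 5·7 + 5·1 = 190.
Optimal plan:
  G1–Reno: 15 × 5 = 75
  G1–Waco: 5 × 6 = 30
  G1–Tempe: 10 × 4 = 40
  G2–Reno: 5 × 1 = 5
  G2–Chico: 5 × 1 = 5
Optimal cost = 155.
Saving = 190 − 155 = 35.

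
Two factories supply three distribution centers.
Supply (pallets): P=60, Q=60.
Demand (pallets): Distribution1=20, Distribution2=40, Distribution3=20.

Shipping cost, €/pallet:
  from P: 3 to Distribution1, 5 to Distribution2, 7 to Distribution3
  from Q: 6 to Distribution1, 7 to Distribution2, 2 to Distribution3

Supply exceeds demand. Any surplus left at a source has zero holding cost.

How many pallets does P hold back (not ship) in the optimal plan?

0

An optimal plan:
  P->Distribution1: 20 × €3 = €60
  P->Distribution2: 40 × €5 = €200
  Q->Distribution3: 20 × €2 = €40
Total cost = €300.
P ships 60 of its 60, leaving 0.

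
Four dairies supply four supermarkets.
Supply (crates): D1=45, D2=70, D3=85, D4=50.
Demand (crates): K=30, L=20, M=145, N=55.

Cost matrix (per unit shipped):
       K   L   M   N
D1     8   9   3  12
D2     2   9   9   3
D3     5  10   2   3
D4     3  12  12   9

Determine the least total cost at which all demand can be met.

935

Optimal allocation:
  D1->M: 45 × 3 = 135
  D2->L: 15 × 9 = 135
  D2->N: 55 × 3 = 165
  D3->M: 85 × 2 = 170
  D4->K: 30 × 3 = 90
  D4->L: 5 × 12 = 60
  D4->M: 15 × 12 = 180
Total = 135 + 135 + 165 + 170 + 90 + 60 + 180 = 935.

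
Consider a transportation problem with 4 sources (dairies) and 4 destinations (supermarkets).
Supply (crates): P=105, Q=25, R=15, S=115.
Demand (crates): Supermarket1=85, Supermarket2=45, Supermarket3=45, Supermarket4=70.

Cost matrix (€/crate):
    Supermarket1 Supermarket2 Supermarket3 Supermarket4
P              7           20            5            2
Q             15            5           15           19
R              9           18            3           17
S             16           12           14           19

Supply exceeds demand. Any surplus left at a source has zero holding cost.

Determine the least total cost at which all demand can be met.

One minimum-cost allocation:
  P to Supermarket1: 5 × €7 = €35
  P to Supermarket3: 30 × €5 = €150
  P to Supermarket4: 70 × €2 = €140
  Q to Supermarket2: 25 × €5 = €125
  R to Supermarket3: 15 × €3 = €45
  S to Supermarket1: 80 × €16 = €1280
  S to Supermarket2: 20 × €12 = €240
Total = 35 + 150 + 140 + 125 + 45 + 1280 + 240 = €2015.

2015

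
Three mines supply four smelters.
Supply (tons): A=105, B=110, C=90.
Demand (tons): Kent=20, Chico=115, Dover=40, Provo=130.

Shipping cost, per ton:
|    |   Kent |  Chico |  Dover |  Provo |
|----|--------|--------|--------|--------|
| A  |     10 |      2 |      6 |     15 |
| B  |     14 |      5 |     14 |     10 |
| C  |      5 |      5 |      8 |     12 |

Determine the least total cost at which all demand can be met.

2020

An optimal shipping plan:
  A→Chico: 105 × 2 = 210
  B→Provo: 110 × 10 = 1100
  C→Kent: 20 × 5 = 100
  C→Chico: 10 × 5 = 50
  C→Dover: 40 × 8 = 320
  C→Provo: 20 × 12 = 240
Total = 210 + 1100 + 100 + 50 + 320 + 240 = 2020.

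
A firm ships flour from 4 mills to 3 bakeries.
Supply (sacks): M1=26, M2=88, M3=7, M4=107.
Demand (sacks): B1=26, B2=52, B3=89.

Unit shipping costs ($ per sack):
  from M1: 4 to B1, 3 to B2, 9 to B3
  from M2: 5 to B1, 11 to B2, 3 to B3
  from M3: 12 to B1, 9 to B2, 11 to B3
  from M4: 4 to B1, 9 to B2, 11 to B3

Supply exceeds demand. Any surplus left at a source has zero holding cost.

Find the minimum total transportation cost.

Optimal allocation:
  M1→B2: 26 sacks
  M2→B3: 88 sacks
  M3→B2: 6 sacks
  M3→B3: 1 sacks
  M4→B1: 26 sacks
  M4→B2: 20 sacks
Total cost = $691.

691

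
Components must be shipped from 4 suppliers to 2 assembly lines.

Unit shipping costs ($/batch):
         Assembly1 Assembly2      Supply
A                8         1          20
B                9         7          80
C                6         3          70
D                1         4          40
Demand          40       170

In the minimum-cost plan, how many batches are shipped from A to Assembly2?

The minimum-cost plan:
  A->Assembly2: 20 × $1 = $20
  B->Assembly2: 80 × $7 = $560
  C->Assembly2: 70 × $3 = $210
  D->Assembly1: 40 × $1 = $40
Total cost = $830.
So A→Assembly2 carries 20 batches.

20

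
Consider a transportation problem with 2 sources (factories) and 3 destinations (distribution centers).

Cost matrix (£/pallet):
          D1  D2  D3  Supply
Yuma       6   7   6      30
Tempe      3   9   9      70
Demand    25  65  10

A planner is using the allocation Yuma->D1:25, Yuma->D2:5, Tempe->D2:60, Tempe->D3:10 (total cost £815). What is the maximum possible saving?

135

Current plan cost = 25·6 + 5·7 + 60·9 + 10·9 = £815.
Optimal plan:
  Yuma->D2: 20 × £7 = £140
  Yuma->D3: 10 × £6 = £60
  Tempe->D1: 25 × £3 = £75
  Tempe->D2: 45 × £9 = £405
Optimal cost = £680.
Saving = 815 − 680 = £135.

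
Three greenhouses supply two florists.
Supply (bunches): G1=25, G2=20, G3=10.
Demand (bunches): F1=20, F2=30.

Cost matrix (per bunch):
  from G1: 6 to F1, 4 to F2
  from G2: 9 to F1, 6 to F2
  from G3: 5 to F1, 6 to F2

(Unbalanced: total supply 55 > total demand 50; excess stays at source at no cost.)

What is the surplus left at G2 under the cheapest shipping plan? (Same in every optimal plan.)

5

Minimum-cost shipments:
  G1->F1: 10 × 6 = 60
  G1->F2: 15 × 4 = 60
  G2->F2: 15 × 6 = 90
  G3->F1: 10 × 5 = 50
Total cost = 260.
G2 ships 15 of its 20, leaving 5.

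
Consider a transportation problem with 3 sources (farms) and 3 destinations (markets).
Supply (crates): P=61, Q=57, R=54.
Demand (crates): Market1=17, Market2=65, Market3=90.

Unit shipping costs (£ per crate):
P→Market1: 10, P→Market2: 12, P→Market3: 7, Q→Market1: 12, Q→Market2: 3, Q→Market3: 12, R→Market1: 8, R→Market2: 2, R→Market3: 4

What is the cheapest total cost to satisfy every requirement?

849

Optimal allocation:
  P to Market1: 17 × £10 = £170
  P to Market3: 44 × £7 = £308
  Q to Market2: 57 × £3 = £171
  R to Market2: 8 × £2 = £16
  R to Market3: 46 × £4 = £184
Total = 170 + 308 + 171 + 16 + 184 = £849.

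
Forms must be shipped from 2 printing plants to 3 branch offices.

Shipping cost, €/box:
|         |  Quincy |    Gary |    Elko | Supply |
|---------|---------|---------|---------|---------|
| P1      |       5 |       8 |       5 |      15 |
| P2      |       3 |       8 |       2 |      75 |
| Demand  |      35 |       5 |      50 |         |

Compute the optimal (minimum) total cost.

265

One minimum-cost allocation:
  P1–Quincy: 10 boxes
  P1–Gary: 5 boxes
  P2–Quincy: 25 boxes
  P2–Elko: 50 boxes
Total cost = €265.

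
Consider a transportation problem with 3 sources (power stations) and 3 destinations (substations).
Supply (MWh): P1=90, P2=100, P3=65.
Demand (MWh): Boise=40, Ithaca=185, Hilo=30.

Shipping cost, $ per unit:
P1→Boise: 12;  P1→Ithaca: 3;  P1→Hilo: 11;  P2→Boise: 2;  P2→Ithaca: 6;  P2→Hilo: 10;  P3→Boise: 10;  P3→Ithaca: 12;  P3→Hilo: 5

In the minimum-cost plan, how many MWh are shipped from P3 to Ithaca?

35

Solving gives:
  P1→Ithaca: 90 × $3 = $270
  P2→Boise: 40 × $2 = $80
  P2→Ithaca: 60 × $6 = $360
  P3→Ithaca: 35 × $12 = $420
  P3→Hilo: 30 × $5 = $150
Total cost = $1280.
So P3→Ithaca carries 35 MWh.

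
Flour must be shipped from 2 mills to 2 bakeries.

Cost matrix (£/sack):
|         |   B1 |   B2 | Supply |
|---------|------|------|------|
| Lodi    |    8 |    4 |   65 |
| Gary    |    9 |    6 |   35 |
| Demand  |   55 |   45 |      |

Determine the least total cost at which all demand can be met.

655

An optimal shipping plan:
  Lodi->B1: 20 × £8 = £160
  Lodi->B2: 45 × £4 = £180
  Gary->B1: 35 × £9 = £315
Total = 160 + 180 + 315 = £655.
(Supply check: Lodi ships 65; Gary ships 35.)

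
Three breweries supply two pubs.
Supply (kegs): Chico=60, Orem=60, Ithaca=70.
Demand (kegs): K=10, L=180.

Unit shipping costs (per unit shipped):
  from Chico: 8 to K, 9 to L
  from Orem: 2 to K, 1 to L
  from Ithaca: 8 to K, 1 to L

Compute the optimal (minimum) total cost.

A cheapest plan:
  Chico→K: 10 kegs
  Chico→L: 50 kegs
  Orem→L: 60 kegs
  Ithaca→L: 70 kegs
Total cost = 660.

660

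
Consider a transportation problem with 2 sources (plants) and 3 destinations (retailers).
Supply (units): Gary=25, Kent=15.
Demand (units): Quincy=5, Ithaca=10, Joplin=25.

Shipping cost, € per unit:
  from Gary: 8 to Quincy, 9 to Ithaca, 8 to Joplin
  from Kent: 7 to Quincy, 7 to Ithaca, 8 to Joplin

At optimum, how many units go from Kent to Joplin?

Solving gives:
  Gary to Joplin: 25 × €8 = €200
  Kent to Quincy: 5 × €7 = €35
  Kent to Ithaca: 10 × €7 = €70
Total cost = €305.
The route Kent→Joplin is not used.

0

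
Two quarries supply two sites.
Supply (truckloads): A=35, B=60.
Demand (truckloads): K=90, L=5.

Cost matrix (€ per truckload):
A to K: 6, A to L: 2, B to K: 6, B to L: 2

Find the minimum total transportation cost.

An optimal shipping plan:
  A–K: 30 truckloads
  A–L: 5 truckloads
  B–K: 60 truckloads
Total cost = €550.

550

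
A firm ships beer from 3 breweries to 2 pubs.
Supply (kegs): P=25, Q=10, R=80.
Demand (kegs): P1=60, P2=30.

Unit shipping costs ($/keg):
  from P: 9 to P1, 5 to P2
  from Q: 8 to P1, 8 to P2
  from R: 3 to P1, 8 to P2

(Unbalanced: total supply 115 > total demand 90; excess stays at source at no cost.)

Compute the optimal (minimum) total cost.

345

A cheapest plan:
  P–P2: 25 × $5 = $125
  R–P1: 60 × $3 = $180
  R–P2: 5 × $8 = $40
Total = 125 + 180 + 40 = $345.
(Supply check: P ships 25; Q ships 0; R ships 65.)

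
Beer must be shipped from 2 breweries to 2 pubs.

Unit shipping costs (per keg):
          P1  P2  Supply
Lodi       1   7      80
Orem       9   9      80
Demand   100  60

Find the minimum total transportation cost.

800

Optimal allocation:
  Lodi→P1: 80 × 1 = 80
  Orem→P1: 20 × 9 = 180
  Orem→P2: 60 × 9 = 540
Total = 80 + 180 + 540 = 800.
(Supply check: Lodi ships 80; Orem ships 80.)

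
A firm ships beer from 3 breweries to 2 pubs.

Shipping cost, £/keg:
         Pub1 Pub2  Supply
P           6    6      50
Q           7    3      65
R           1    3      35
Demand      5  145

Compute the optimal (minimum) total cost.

One minimum-cost allocation:
  P->Pub2: 50 × £6 = £300
  Q->Pub2: 65 × £3 = £195
  R->Pub1: 5 × £1 = £5
  R->Pub2: 30 × £3 = £90
Total = 300 + 195 + 5 + 90 = £590.
(Supply check: P ships 50; Q ships 65; R ships 35.)

590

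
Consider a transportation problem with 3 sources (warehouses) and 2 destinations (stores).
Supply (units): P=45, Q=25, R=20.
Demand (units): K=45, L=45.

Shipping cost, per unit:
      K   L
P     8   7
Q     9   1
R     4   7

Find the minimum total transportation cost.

A cheapest plan:
  P to K: 25 units
  P to L: 20 units
  Q to L: 25 units
  R to K: 20 units
Total cost = 445.
(Supply check: P ships 45; Q ships 25; R ships 20.)

445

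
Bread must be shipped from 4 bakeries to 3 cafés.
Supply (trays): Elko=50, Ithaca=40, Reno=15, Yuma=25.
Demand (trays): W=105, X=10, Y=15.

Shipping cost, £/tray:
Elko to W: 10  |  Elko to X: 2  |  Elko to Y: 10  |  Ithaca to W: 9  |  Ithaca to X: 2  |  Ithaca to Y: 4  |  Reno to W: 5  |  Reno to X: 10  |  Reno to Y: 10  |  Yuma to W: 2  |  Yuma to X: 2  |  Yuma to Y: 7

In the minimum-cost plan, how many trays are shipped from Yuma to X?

Solving gives:
  Elko->W: 40 trays
  Elko->X: 10 trays
  Ithaca->W: 25 trays
  Ithaca->Y: 15 trays
  Reno->W: 15 trays
  Yuma->W: 25 trays
Total cost = £830.
The route Yuma→X is not used.

0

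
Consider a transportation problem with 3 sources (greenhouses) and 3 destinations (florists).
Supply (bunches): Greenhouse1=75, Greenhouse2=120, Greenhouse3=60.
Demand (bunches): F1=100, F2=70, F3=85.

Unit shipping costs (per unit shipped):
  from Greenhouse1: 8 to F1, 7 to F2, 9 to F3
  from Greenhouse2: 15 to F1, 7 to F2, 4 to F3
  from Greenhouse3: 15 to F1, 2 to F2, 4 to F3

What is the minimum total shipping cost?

1505

A cheapest plan:
  Greenhouse1→F1: 75 × 8 = 600
  Greenhouse2→F1: 25 × 15 = 375
  Greenhouse2→F2: 10 × 7 = 70
  Greenhouse2→F3: 85 × 4 = 340
  Greenhouse3→F2: 60 × 2 = 120
Total = 600 + 375 + 70 + 340 + 120 = 1505.
(Supply check: Greenhouse1 ships 75; Greenhouse2 ships 120; Greenhouse3 ships 60.)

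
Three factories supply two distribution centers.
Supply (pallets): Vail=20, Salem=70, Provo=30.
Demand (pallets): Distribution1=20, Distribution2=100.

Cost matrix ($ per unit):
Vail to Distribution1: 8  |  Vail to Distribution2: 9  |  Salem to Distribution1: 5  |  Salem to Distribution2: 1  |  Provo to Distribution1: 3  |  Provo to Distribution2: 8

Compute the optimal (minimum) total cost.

390

A cheapest plan:
  Vail→Distribution2: 20 × $9 = $180
  Salem→Distribution2: 70 × $1 = $70
  Provo→Distribution1: 20 × $3 = $60
  Provo→Distribution2: 10 × $8 = $80
Total = 180 + 70 + 60 + 80 = $390.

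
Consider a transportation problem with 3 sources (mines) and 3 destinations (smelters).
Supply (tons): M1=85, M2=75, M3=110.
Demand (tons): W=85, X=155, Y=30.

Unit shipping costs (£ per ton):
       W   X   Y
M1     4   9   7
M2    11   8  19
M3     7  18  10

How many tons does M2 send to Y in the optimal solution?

0

The minimum-cost plan:
  M1–X: 80 × £9 = £720
  M1–Y: 5 × £7 = £35
  M2–X: 75 × £8 = £600
  M3–W: 85 × £7 = £595
  M3–Y: 25 × £10 = £250
Total cost = £2200.
The route M2→Y is not used.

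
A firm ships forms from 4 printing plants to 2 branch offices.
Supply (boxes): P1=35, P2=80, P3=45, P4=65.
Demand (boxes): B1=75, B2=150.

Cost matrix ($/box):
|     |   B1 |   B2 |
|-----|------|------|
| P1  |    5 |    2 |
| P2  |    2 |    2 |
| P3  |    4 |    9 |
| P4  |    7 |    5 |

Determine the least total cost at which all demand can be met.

A cheapest plan:
  P1->B2: 35 × $2 = $70
  P2->B1: 30 × $2 = $60
  P2->B2: 50 × $2 = $100
  P3->B1: 45 × $4 = $180
  P4->B2: 65 × $5 = $325
Total = 70 + 60 + 100 + 180 + 325 = $735.

735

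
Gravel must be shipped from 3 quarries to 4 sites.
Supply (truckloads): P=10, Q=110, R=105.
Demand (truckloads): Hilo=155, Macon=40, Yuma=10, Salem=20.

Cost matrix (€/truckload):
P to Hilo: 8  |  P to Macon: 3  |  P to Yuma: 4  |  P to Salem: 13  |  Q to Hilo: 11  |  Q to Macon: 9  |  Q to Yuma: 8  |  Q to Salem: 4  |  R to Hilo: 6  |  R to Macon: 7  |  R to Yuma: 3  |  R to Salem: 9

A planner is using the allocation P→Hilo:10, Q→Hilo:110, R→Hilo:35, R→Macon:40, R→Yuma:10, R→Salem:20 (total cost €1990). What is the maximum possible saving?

Current plan cost = 10·8 + 110·11 + 35·6 + 40·7 + 10·3 + 20·9 = €1990.
Optimal plan:
  P→Macon: 10 truckloads
  Q→Hilo: 60 truckloads
  Q→Macon: 30 truckloads
  Q→Salem: 20 truckloads
  R→Hilo: 95 truckloads
  R→Yuma: 10 truckloads
Optimal cost = €1640.
Saving = 1990 − 1640 = €350.

350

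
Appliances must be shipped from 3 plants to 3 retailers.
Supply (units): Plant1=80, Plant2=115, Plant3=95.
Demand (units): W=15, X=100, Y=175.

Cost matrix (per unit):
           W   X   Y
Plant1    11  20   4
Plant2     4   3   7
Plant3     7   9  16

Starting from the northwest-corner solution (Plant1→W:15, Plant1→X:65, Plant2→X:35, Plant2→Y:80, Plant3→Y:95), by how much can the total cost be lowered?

1780

Current plan cost = 15·11 + 65·20 + 35·3 + 80·7 + 95·16 = 3650.
Optimal plan:
  Plant1→Y: 80 units
  Plant2→X: 20 units
  Plant2→Y: 95 units
  Plant3→W: 15 units
  Plant3→X: 80 units
Optimal cost = 1870.
Saving = 3650 − 1870 = 1780.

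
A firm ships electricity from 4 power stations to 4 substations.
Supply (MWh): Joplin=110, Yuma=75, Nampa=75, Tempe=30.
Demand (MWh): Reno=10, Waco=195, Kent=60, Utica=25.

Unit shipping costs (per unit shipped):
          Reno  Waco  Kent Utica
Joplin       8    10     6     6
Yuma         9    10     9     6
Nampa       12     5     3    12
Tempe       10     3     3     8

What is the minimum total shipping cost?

1955

One minimum-cost allocation:
  Joplin to Reno: 10 MWh
  Joplin to Waco: 40 MWh
  Joplin to Kent: 60 MWh
  Yuma to Waco: 50 MWh
  Yuma to Utica: 25 MWh
  Nampa to Waco: 75 MWh
  Tempe to Waco: 30 MWh
Total cost = 1955.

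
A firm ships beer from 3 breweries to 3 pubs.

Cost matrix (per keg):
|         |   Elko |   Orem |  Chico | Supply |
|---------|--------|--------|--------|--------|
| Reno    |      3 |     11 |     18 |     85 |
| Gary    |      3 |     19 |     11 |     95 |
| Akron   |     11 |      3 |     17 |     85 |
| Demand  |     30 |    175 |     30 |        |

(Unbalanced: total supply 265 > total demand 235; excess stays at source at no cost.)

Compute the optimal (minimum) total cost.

1705

One minimum-cost allocation:
  Reno to Orem: 85 × 11 = 935
  Gary to Elko: 30 × 3 = 90
  Gary to Orem: 5 × 19 = 95
  Gary to Chico: 30 × 11 = 330
  Akron to Orem: 85 × 3 = 255
Total = 935 + 90 + 95 + 330 + 255 = 1705.
(Supply check: Reno ships 85; Gary ships 65; Akron ships 85.)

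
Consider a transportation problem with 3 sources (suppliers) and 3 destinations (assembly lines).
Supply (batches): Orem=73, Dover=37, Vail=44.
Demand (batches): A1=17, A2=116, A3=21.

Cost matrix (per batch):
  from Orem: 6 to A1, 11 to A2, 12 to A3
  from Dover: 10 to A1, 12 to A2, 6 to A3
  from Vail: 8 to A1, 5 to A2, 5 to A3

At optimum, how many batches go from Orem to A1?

17

Optimal shipments:
  Orem→A1: 17 × 6 = 102
  Orem→A2: 56 × 11 = 616
  Dover→A2: 16 × 12 = 192
  Dover→A3: 21 × 6 = 126
  Vail→A2: 44 × 5 = 220
Total cost = 1256.
So Orem→A1 carries 17 batches.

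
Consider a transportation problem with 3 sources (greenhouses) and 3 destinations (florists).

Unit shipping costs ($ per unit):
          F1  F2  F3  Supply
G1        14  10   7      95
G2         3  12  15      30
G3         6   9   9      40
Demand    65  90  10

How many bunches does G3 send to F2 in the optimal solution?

Solving gives:
  G1 to F2: 85 × $10 = $850
  G1 to F3: 10 × $7 = $70
  G2 to F1: 30 × $3 = $90
  G3 to F1: 35 × $6 = $210
  G3 to F2: 5 × $9 = $45
Total cost = $1265.
So G3→F2 carries 5 bunches.

5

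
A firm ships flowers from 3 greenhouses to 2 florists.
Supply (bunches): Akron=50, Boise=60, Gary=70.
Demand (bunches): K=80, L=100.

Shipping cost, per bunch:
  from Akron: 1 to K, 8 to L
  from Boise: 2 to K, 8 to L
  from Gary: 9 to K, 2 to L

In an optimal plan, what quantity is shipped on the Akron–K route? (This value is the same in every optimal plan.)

Solving gives:
  Akron–K: 50 bunches
  Boise–K: 30 bunches
  Boise–L: 30 bunches
  Gary–L: 70 bunches
Total cost = 490.
So Akron→K carries 50 bunches.

50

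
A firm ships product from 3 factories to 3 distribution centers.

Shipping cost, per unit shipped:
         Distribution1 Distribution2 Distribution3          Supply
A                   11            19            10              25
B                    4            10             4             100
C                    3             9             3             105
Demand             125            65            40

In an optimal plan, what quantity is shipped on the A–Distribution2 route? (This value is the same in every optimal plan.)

0

Optimal shipments:
  A→Distribution3: 25 × 10 = 250
  B→Distribution1: 100 × 4 = 400
  C→Distribution1: 25 × 3 = 75
  C→Distribution2: 65 × 9 = 585
  C→Distribution3: 15 × 3 = 45
Total cost = 1355.
The route A→Distribution2 is not used.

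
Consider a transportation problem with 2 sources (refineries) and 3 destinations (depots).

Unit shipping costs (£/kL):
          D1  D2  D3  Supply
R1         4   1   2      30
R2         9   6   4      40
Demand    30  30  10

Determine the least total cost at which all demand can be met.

Optimal allocation:
  R1->D1: 30 × £4 = £120
  R2->D2: 30 × £6 = £180
  R2->D3: 10 × £4 = £40
Total = 120 + 180 + 40 = £340.
(Supply check: R1 ships 30; R2 ships 40.)

340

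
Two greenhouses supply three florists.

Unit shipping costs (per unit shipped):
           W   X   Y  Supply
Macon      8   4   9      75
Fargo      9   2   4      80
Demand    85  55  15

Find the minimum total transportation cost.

A cheapest plan:
  Macon to W: 75 × 8 = 600
  Fargo to W: 10 × 9 = 90
  Fargo to X: 55 × 2 = 110
  Fargo to Y: 15 × 4 = 60
Total = 600 + 90 + 110 + 60 = 860.

860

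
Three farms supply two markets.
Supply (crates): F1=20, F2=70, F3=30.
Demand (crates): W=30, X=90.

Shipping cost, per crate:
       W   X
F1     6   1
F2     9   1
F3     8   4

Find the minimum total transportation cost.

A cheapest plan:
  F1→X: 20 crates
  F2→X: 70 crates
  F3→W: 30 crates
Total cost = 330.
(Supply check: F1 ships 20; F2 ships 70; F3 ships 30.)

330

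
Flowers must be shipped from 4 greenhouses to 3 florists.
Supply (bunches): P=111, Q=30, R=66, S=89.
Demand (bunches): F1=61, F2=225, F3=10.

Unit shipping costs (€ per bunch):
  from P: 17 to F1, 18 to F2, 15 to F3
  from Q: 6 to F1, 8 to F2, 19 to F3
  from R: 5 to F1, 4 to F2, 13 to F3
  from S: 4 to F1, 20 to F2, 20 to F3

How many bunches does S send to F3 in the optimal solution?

Optimal shipments:
  P->F2: 101 × €18 = €1818
  P->F3: 10 × €15 = €150
  Q->F2: 30 × €8 = €240
  R->F2: 66 × €4 = €264
  S->F1: 61 × €4 = €244
  S->F2: 28 × €20 = €560
Total cost = €3276.
The route S→F3 is not used.

0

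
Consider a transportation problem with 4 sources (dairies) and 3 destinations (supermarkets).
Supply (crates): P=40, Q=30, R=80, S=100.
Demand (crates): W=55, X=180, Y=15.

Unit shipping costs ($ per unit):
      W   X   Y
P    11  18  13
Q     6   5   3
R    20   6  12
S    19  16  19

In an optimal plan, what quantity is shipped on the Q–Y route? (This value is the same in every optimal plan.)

Optimal shipments:
  P->W: 40 × $11 = $440
  Q->W: 15 × $6 = $90
  Q->Y: 15 × $3 = $45
  R->X: 80 × $6 = $480
  S->X: 100 × $16 = $1600
Total cost = $2655.
So Q→Y carries 15 crates.

15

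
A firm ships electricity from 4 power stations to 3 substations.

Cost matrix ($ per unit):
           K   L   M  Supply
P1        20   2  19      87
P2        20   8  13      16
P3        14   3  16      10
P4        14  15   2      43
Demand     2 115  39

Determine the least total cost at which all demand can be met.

468

An optimal shipping plan:
  P1–L: 87 MWh
  P2–L: 16 MWh
  P3–L: 10 MWh
  P4–K: 2 MWh
  P4–L: 2 MWh
  P4–M: 39 MWh
Total cost = $468.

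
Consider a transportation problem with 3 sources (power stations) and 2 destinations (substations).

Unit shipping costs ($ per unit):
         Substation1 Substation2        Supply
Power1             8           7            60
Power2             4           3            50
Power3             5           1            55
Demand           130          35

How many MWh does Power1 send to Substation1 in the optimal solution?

60

Optimal shipments:
  Power1→Substation1: 60 × $8 = $480
  Power2→Substation1: 50 × $4 = $200
  Power3→Substation1: 20 × $5 = $100
  Power3→Substation2: 35 × $1 = $35
Total cost = $815.
So Power1→Substation1 carries 60 MWh.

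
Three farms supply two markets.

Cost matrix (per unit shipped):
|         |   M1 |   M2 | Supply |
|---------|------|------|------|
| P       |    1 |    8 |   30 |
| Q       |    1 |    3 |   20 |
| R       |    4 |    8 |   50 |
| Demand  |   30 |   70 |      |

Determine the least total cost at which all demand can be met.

490

A cheapest plan:
  P->M1: 30 crates
  Q->M2: 20 crates
  R->M2: 50 crates
Total cost = 490.
(Supply check: P ships 30; Q ships 20; R ships 50.)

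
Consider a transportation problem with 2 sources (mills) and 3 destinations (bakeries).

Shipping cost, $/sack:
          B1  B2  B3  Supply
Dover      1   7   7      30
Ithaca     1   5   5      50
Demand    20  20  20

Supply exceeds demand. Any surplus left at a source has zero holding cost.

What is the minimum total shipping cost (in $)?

220

A cheapest plan:
  Dover→B1: 20 sacks
  Ithaca→B2: 20 sacks
  Ithaca→B3: 20 sacks
Total cost = $220.
(Supply check: Dover ships 20; Ithaca ships 40.)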